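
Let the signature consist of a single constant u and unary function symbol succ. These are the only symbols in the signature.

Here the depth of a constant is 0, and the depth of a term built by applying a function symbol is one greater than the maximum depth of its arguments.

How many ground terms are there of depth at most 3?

Let N_k count ground terms of depth at most k. Each non-constant term of depth ≤ k is some function symbol applied to depth-≤(k−1) arguments, giving N_k = 1 + N_{k-1}.
N_0 = 1
N_1 = 1 + 1 = 2
N_2 = 1 + 2 = 3
N_3 = 1 + 3 = 4
Explicitly: u, succ(u), succ(succ(u)), succ(succ(succ(u))).

4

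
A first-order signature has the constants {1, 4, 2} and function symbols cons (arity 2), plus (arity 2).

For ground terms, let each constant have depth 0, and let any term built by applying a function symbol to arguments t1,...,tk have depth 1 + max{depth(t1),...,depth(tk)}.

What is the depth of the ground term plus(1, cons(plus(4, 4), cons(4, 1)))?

3

depth(plus(4, 4)) = 1 + max(0, 0) = 1
depth(cons(4, 1)) = 1 + max(0, 0) = 1
depth(cons(plus(4, 4), cons(4, 1))) = 1 + max(1, 1) = 2
depth(plus(1, cons(plus(4, 4), cons(4, 1)))) = 1 + max(0, 2) = 3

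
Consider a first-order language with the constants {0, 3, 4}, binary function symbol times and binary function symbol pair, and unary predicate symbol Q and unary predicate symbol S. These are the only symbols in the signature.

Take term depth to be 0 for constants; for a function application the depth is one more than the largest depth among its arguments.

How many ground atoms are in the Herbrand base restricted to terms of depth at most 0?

First count ground terms of depth ≤ 0.
Write N_k for the number of ground terms of depth ≤ k. A term of depth ≤ k is either a constant or a function symbol applied to arguments of depth ≤ k−1, so N_k = 3 + N_{k-1}^2 + N_{k-1}^2.
N_0 = 3
Explicitly: 0, 3, 4.
So |H| = 3.
A ground atom is a predicate applied to a tuple of terms from H, so the count is the sum over predicates of |H|^arity:
  Q: 3;  S: 3
Total ground atoms: 3 + 3 = 6.

6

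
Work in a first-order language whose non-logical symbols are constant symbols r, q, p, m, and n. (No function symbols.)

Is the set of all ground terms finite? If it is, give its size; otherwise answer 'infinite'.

5

There are no function symbols, so every ground term is one of the 5 constants.
The Herbrand universe is {r, q, p, m, n}, which is finite with 5 elements.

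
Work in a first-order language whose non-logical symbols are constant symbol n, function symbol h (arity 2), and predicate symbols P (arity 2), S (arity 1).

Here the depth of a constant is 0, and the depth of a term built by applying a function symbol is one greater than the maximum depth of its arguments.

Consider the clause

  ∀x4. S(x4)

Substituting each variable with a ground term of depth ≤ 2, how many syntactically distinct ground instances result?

5

Ground terms of depth ≤ 2:
  If N_k denotes the number of depth-≤k ground terms, the 1 constant gives N_0 = 1, and each function symbol of arity r contributes N_{k-1}^r new terms at level k: N_k = 1 + N_{k-1}^2.
  N_0 = 1
  N_1 = 1 + 1^2 = 2
  N_2 = 1 + 2^2 = 5
  Explicitly: n, h(n, n), h(n, h(n, n)), h(h(n, n), n), h(h(n, n), h(n, n)).
So there are 5 ground terms available for substitution.
The clause has 1 distinct variable (x4), which appears in the body. In the free term algebra distinct substitutions yield syntactically distinct ground instances.
Number of ground instances = 5.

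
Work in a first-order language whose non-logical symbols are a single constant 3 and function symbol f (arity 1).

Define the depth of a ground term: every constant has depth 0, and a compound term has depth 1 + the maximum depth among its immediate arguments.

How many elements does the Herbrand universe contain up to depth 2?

If N_k denotes the number of depth-≤k ground terms, the 1 constant gives N_0 = 1, and each function symbol of arity r contributes N_{k-1}^r new terms at level k: N_k = 1 + N_{k-1}.
N_0 = 1
N_1 = 1 + 1 = 2
N_2 = 1 + 2 = 3

3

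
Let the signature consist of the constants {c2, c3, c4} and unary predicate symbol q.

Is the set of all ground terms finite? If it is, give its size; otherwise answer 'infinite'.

There are no function symbols, so every ground term is one of the 3 constants.
The Herbrand universe is {c2, c3, c4}, which is finite with 3 elements.

3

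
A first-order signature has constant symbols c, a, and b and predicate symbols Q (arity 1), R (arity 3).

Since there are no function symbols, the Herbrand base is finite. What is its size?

With no function symbols, the Herbrand universe is just the 3 constants.
Ground atoms per predicate: Q: 3, R: 3^3 = 27.
Herbrand base size = 3 + 27 = 30.

30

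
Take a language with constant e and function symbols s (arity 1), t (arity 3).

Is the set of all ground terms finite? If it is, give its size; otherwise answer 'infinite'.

infinite

The signature has at least one function symbol (s, arity 1) and at least one constant (e).
Iterating s gives infinitely many distinct ground terms: e, s(e), s(s(e)), ...
So the Herbrand universe is infinite.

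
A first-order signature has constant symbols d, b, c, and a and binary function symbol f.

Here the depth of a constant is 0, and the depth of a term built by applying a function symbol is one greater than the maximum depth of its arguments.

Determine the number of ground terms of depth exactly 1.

16

If N_k denotes the number of depth-≤k ground terms, the 4 constants give N_0 = 4, and each function symbol of arity r contributes N_{k-1}^r new terms at level k: N_k = 4 + N_{k-1}^2.
N_0 = 4
N_1 = 4 + 4^2 = 20
Terms of depth exactly 1: N_1 − N_0 = 20 − 4 = 16.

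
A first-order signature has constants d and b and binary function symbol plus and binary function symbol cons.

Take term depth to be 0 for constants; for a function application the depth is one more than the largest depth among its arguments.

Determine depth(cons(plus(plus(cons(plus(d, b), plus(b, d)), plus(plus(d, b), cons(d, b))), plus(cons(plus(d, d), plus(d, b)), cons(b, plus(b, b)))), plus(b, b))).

depth(plus(d, b)) = 1 + max(0, 0) = 1
depth(plus(b, d)) = 1 + max(0, 0) = 1
depth(cons(plus(d, b), plus(b, d))) = 1 + max(1, 1) = 2
depth(cons(d, b)) = 1 + max(0, 0) = 1
depth(plus(plus(d, b), cons(d, b))) = 1 + max(1, 1) = 2
depth(plus(cons(plus(d, b), plus(b, d)), plus(plus(d, b), cons(d, b)))) = 1 + max(2, 2) = 3
depth(plus(d, d)) = 1 + max(0, 0) = 1
depth(cons(plus(d, d), plus(d, b))) = 1 + max(1, 1) = 2
depth(plus(b, b)) = 1 + max(0, 0) = 1
depth(cons(b, plus(b, b))) = 1 + max(0, 1) = 2
depth(plus(cons(plus(d, d), plus(d, b)), cons(b, plus(b, b)))) = 1 + max(2, 2) = 3
depth(plus(plus(cons(plus(d, b), plus(b, d)), plus(plus(d, b), cons(d, b))), plus(cons(plus(d, d), plus(d, b)), cons(b, plus(b, b))))) = 1 + max(3, 3) = 4
depth(cons(plus(plus(cons(plus(d, b), plus(b, d)), plus(plus(d, b), cons(d, b))), plus(cons(plus(d, d), plus(d, b)), cons(b, plus(b, b)))), plus(b, b))) = 1 + max(4, 1) = 5

5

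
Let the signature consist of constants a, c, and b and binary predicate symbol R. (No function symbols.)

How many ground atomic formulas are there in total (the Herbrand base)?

9

With no function symbols, the Herbrand universe is just the 3 constants.
Ground atoms per predicate: R: 3^2 = 9.
Herbrand base size = 9 = 9.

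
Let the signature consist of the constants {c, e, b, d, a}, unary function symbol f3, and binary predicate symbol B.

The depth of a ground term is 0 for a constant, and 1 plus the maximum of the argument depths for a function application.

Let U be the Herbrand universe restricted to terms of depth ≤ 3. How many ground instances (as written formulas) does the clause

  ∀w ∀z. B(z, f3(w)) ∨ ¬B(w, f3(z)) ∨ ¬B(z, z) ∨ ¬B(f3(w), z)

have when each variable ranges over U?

400

Ground terms of depth ≤ 3:
  Count level by level. With function symbols f3/1, the terms of depth ≤ k are the 5 constants together with each function applied to depth-≤(k−1) tuples, so N_k = 5 + N_{k-1}.
  N_0 = 5
  N_1 = 5 + 5 = 10
  N_2 = 5 + 10 = 15
  N_3 = 5 + 15 = 20
So there are 20 ground terms available for substitution.
Each of w, z ranges independently over the available ground terms, and distinct assignments produce distinct instances.
Number of ground instances = 20^2 = 400.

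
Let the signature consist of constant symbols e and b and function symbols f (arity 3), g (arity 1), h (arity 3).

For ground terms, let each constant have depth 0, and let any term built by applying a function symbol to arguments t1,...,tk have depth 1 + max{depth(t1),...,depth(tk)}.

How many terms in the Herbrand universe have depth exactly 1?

If N_k denotes the number of depth-≤k ground terms, the 2 constants give N_0 = 2, and each function symbol of arity r contributes N_{k-1}^r new terms at level k: N_k = 2 + N_{k-1}^3 + N_{k-1} + N_{k-1}^3.
N_0 = 2
N_1 = 2 + 2^3 + 2 + 2^3 = 20
Terms of depth exactly 1: N_1 − N_0 = 20 − 2 = 18.

18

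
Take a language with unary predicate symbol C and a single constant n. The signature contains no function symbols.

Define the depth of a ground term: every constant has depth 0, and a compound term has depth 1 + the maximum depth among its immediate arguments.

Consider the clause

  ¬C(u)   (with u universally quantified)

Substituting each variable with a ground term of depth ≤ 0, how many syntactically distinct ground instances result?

Ground terms of depth ≤ 0:
  With no function symbols every ground term is a constant, so there is exactly 1 ground term at every depth bound.
  N_0 = 1
  Explicitly: n.
So there is exactly 1 ground term available for substitution.
The variable u ranges independently over the available ground terms, and distinct assignments produce distinct instances.
Number of ground instances = 1.

1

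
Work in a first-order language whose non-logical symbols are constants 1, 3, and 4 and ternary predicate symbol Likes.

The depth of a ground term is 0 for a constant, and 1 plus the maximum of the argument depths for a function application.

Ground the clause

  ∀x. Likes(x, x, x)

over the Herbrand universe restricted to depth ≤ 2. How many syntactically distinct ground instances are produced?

3

Ground terms of depth ≤ 2:
  With no function symbols every ground term is a constant, so there are exactly 3 ground terms at every depth bound.
  N_0 = 3
  N_1 = 3
  N_2 = 3
  Explicitly: 1, 3, 4.
So there are 3 ground terms available for substitution.
The body mentions the single quantified variable x; since ground terms form a free algebra, no two substitutions collapse to the same formula.
Number of ground instances = 3.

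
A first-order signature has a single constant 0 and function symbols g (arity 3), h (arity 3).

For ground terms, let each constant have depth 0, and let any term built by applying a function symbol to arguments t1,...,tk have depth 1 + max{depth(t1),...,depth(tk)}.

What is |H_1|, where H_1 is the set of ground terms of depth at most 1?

Let N_k = |{terms of depth ≤ k}|. Then N_0 = 1 and N_k = 1 + N_{k-1}^3 + N_{k-1}^3 for k ≥ 1 (one summand per function symbol, arity giving the exponent).
N_0 = 1
N_1 = 1 + 1^3 + 1^3 = 3

3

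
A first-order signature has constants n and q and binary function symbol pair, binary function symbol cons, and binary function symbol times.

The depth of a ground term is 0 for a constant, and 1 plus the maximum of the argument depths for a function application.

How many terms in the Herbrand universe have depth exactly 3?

Let N_k = |{terms of depth ≤ k}|. Then N_0 = 2 and N_k = 2 + N_{k-1}^2 + N_{k-1}^2 + N_{k-1}^2 for k ≥ 1 (one summand per function symbol, arity giving the exponent).
N_0 = 2
N_1 = 2 + 2^2 + 2^2 + 2^2 = 14
N_2 = 2 + 14^2 + 14^2 + 14^2 = 590
N_3 = 2 + 590^2 + 590^2 + 590^2 = 1044302
Terms of depth exactly 3: N_3 − N_2 = 1044302 − 590 = 1043712.

1043712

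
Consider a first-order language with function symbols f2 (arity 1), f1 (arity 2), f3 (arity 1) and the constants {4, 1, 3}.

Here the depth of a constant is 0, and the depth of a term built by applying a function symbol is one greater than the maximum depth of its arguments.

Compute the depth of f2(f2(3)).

depth(f2(3)) = 1 + depth(3) = 1 + 0 = 1
depth(f2(f2(3))) = 1 + depth(f2(3)) = 1 + 1 = 2

2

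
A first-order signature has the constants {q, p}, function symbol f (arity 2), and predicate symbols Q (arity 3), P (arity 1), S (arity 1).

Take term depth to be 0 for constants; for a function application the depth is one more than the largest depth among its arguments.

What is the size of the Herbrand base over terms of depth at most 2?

First count ground terms of depth ≤ 2.
Count level by level. With function symbols f/2, the terms of depth ≤ k are the 2 constants together with each function applied to depth-≤(k−1) tuples, so N_k = 2 + N_{k-1}^2.
N_0 = 2
N_1 = 2 + 2^2 = 6
N_2 = 2 + 6^2 = 38
So |H| = 38.
Ground atoms are formed by filling each argument slot of a predicate with a term from H, so an r-ary predicate gives |H|^r atoms:
  Q: 38^3 = 54872;  P: 38;  S: 38
Total ground atoms: 54872 + 38 + 38 = 54948.

54948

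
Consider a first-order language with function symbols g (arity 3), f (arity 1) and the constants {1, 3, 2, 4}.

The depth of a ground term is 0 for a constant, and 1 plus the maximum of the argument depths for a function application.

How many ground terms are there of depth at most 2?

If N_k denotes the number of depth-≤k ground terms, the 4 constants give N_0 = 4, and each function symbol of arity r contributes N_{k-1}^r new terms at level k: N_k = 4 + N_{k-1}^3 + N_{k-1}.
N_0 = 4
N_1 = 4 + 4^3 + 4 = 72
N_2 = 4 + 72^3 + 72 = 373324

373324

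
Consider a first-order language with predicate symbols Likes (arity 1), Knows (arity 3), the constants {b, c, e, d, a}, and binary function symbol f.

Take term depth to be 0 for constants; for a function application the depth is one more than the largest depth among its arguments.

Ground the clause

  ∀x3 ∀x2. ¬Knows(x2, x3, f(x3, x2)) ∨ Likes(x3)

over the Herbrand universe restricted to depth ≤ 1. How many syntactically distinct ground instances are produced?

Ground terms of depth ≤ 1:
  Write N_k for the number of ground terms of depth ≤ k. A term of depth ≤ k is either a constant or a function symbol applied to arguments of depth ≤ k−1, so N_k = 5 + N_{k-1}^2.
  N_0 = 5
  N_1 = 5 + 5^2 = 30
So there are 30 ground terms available for substitution.
The body mentions every one of the 2 quantified variables; since ground terms form a free algebra, no two substitutions collapse to the same formula.
Number of ground instances = 30^2 = 900.

900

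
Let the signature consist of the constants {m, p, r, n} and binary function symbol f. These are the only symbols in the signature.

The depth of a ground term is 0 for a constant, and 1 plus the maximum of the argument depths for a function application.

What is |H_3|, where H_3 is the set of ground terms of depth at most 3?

163220

Write N_k for the number of ground terms of depth ≤ k. A term of depth ≤ k is either a constant or a function symbol applied to arguments of depth ≤ k−1, so N_k = 4 + N_{k-1}^2.
N_0 = 4
N_1 = 4 + 4^2 = 20
N_2 = 4 + 20^2 = 404
N_3 = 4 + 404^2 = 163220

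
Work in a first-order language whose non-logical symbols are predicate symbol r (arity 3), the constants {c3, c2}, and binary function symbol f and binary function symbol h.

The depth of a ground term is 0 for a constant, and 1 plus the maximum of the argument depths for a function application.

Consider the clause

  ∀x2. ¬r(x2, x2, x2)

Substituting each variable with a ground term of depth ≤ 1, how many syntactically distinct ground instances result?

10

Ground terms of depth ≤ 1:
  Write N_k for the number of ground terms of depth ≤ k. A term of depth ≤ k is either a constant or a function symbol applied to arguments of depth ≤ k−1, so N_k = 2 + N_{k-1}^2 + N_{k-1}^2.
  N_0 = 2
  N_1 = 2 + 2^2 + 2^2 = 10
  Explicitly: c3, c2, f(c3, c3), f(c3, c2), f(c2, c3), f(c2, c2), h(c3, c3), h(c3, c2), h(c2, c3), h(c2, c2).
So there are 10 ground terms available for substitution.
The body mentions the single quantified variable x2; since ground terms form a free algebra, no two substitutions collapse to the same formula.
Number of ground instances = 10.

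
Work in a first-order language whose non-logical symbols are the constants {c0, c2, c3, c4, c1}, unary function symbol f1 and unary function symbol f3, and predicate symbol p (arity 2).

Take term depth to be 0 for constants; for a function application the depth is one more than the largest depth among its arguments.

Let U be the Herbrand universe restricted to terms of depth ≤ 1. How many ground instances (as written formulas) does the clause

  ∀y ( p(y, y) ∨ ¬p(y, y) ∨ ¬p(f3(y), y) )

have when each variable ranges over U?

15

Ground terms of depth ≤ 1:
  Count level by level. With function symbols f1/1, f3/1, the terms of depth ≤ k are the 5 constants together with each function applied to depth-≤(k−1) tuples, so N_k = 5 + N_{k-1} + N_{k-1}.
  N_0 = 5
  N_1 = 5 + 5 + 5 = 15
So there are 15 ground terms available for substitution.
The clause has 1 distinct variable (y), which appears in the body. In the free term algebra distinct substitutions yield syntactically distinct ground instances.
Number of ground instances = 15.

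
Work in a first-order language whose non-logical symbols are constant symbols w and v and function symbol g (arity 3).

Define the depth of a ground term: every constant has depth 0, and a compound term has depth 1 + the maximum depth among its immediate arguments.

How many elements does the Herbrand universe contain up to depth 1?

If N_k denotes the number of depth-≤k ground terms, the 2 constants give N_0 = 2, and each function symbol of arity r contributes N_{k-1}^r new terms at level k: N_k = 2 + N_{k-1}^3.
N_0 = 2
N_1 = 2 + 2^3 = 10
Explicitly: w, v, g(w, w, w), g(w, w, v), g(w, v, w), g(w, v, v), g(v, w, w), g(v, w, v), g(v, v, w), g(v, v, v).

10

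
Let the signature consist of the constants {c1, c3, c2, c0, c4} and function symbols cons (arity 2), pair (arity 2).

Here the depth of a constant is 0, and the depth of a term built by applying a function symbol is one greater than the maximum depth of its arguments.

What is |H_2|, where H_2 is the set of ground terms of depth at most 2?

6055

Let N_k count ground terms of depth at most k. Each non-constant term of depth ≤ k is some function symbol applied to depth-≤(k−1) arguments, giving N_k = 5 + N_{k-1}^2 + N_{k-1}^2.
N_0 = 5
N_1 = 5 + 5^2 + 5^2 = 55
N_2 = 5 + 55^2 + 55^2 = 6055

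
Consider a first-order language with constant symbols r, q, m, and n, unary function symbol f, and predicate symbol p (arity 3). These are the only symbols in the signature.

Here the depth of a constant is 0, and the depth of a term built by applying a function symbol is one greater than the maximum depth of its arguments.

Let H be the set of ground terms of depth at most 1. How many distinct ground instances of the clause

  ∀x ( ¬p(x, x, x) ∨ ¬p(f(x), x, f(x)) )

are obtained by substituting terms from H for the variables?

8

Ground terms of depth ≤ 1:
  Count level by level. With function symbols f/1, the terms of depth ≤ k are the 4 constants together with each function applied to depth-≤(k−1) tuples, so N_k = 4 + N_{k-1}.
  N_0 = 4
  N_1 = 4 + 4 = 8
So there are 8 ground terms available for substitution.
There is 1 variable to instantiate (x),  occurring in at least one literal, so different choices give different ground instances.
Number of ground instances = 8.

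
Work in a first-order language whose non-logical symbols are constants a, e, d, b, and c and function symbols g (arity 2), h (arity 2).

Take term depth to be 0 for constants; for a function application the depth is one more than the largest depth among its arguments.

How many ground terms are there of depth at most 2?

6055

Write N_k for the number of ground terms of depth ≤ k. A term of depth ≤ k is either a constant or a function symbol applied to arguments of depth ≤ k−1, so N_k = 5 + N_{k-1}^2 + N_{k-1}^2.
N_0 = 5
N_1 = 5 + 5^2 + 5^2 = 55
N_2 = 5 + 55^2 + 55^2 = 6055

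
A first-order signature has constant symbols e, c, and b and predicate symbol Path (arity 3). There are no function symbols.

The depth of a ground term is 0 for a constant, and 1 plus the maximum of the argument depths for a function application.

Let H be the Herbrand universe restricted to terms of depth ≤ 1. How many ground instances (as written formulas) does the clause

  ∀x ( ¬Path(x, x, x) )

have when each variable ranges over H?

Ground terms of depth ≤ 1:
  With no function symbols every ground term is a constant, so there are exactly 3 ground terms at every depth bound.
  N_0 = 3
  N_1 = 3
So there are 3 ground terms available for substitution.
The clause has 1 distinct variable (x), which appears in the body. In the free term algebra distinct substitutions yield syntactically distinct ground instances.
Number of ground instances = 3.

3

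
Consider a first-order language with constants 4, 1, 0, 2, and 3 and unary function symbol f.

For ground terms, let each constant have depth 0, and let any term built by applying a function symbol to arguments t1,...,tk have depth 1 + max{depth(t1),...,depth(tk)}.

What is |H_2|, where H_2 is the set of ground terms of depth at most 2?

15

If N_k denotes the number of depth-≤k ground terms, the 5 constants give N_0 = 5, and each function symbol of arity r contributes N_{k-1}^r new terms at level k: N_k = 5 + N_{k-1}.
N_0 = 5
N_1 = 5 + 5 = 10
N_2 = 5 + 10 = 15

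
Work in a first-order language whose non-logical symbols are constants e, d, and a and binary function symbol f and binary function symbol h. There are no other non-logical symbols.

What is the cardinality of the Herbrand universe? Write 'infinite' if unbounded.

infinite

The signature has at least one function symbol (f, arity 2) and at least one constant (e).
Iterating f gives infinitely many distinct ground terms: e, f(e, e), f(f(e, e), f(e, e)), ...
So the Herbrand universe is infinite.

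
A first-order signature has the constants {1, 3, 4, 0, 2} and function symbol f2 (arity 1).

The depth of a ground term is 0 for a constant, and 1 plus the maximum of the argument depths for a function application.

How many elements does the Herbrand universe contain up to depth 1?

10

Let N_k = |{terms of depth ≤ k}|. Then N_0 = 5 and N_k = 5 + N_{k-1} for k ≥ 1 (one summand per function symbol, arity giving the exponent).
N_0 = 5
N_1 = 5 + 5 = 10
Explicitly: 1, 3, 4, 0, 2, f2(1), f2(3), f2(4), f2(0), f2(2).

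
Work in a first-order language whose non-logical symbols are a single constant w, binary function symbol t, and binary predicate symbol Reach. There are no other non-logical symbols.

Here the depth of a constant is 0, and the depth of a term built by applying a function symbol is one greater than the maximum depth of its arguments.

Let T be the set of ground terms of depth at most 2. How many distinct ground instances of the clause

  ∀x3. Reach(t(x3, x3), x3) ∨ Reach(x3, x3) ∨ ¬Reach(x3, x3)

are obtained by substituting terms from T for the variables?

5

Ground terms of depth ≤ 2:
  If N_k denotes the number of depth-≤k ground terms, the 1 constant gives N_0 = 1, and each function symbol of arity r contributes N_{k-1}^r new terms at level k: N_k = 1 + N_{k-1}^2.
  N_0 = 1
  N_1 = 1 + 1^2 = 2
  N_2 = 1 + 2^2 = 5
  Explicitly: w, t(w, w), t(w, t(w, w)), t(t(w, w), w), t(t(w, w), t(w, w)).
So there are 5 ground terms available for substitution.
The variable x3 ranges independently over the available ground terms, and distinct assignments produce distinct instances.
Number of ground instances = 5.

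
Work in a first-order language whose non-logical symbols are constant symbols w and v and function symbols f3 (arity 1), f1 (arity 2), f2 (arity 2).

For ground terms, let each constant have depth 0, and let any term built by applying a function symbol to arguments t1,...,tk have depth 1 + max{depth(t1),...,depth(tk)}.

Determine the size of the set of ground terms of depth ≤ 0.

2

If N_k denotes the number of depth-≤k ground terms, the 2 constants give N_0 = 2, and each function symbol of arity r contributes N_{k-1}^r new terms at level k: N_k = 2 + N_{k-1} + N_{k-1}^2 + N_{k-1}^2.
N_0 = 2
Explicitly: w, v.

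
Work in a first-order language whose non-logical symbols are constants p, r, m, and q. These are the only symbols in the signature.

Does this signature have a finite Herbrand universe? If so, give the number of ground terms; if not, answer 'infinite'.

There are no function symbols, so every ground term is one of the 4 constants.
The Herbrand universe is {p, r, m, q}, which is finite with 4 elements.

4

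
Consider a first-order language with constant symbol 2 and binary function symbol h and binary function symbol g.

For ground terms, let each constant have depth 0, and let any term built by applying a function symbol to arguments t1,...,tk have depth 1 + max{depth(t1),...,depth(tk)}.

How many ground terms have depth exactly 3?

Count level by level. With function symbols h/2, g/2, the terms of depth ≤ k are the 1 constant together with each function applied to depth-≤(k−1) tuples, so N_k = 1 + N_{k-1}^2 + N_{k-1}^2.
N_0 = 1
N_1 = 1 + 1^2 + 1^2 = 3
N_2 = 1 + 3^2 + 3^2 = 19
N_3 = 1 + 19^2 + 19^2 = 723
Terms of depth exactly 3: N_3 − N_2 = 723 − 19 = 704.

704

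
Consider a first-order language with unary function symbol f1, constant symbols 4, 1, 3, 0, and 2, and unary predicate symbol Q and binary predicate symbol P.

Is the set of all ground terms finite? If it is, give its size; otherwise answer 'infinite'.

The signature has at least one function symbol (f1, arity 1) and at least one constant (4).
Iterating f1 gives infinitely many distinct ground terms: 4, f1(4), f1(f1(4)), ...
So the Herbrand universe is infinite.

infinite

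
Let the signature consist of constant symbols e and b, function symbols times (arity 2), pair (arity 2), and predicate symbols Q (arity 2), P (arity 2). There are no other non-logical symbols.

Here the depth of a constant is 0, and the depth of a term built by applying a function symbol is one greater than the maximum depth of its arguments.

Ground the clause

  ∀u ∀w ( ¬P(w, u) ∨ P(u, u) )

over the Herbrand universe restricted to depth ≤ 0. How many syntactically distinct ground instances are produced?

Ground terms of depth ≤ 0:
  Count level by level. With function symbols times/2, pair/2, the terms of depth ≤ k are the 2 constants together with each function applied to depth-≤(k−1) tuples, so N_k = 2 + N_{k-1}^2 + N_{k-1}^2.
  N_0 = 2
  Explicitly: e, b.
So there are 2 ground terms available for substitution.
There are 2 variables to instantiate (u, w), each occurring in at least one literal, so different choices give different ground instances.
Number of ground instances = 2^2 = 4.

4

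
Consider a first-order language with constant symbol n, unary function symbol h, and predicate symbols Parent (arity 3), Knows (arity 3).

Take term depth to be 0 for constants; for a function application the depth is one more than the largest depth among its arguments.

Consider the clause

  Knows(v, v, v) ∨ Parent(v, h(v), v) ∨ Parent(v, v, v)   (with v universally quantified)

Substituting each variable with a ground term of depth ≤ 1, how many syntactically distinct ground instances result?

2

Ground terms of depth ≤ 1:
  Count level by level. With function symbols h/1, the terms of depth ≤ k are the 1 constant together with each function applied to depth-≤(k−1) tuples, so N_k = 1 + N_{k-1}.
  N_0 = 1
  N_1 = 1 + 1 = 2
So there are 2 ground terms available for substitution.
The body mentions the single quantified variable v; since ground terms form a free algebra, no two substitutions collapse to the same formula.
Number of ground instances = 2.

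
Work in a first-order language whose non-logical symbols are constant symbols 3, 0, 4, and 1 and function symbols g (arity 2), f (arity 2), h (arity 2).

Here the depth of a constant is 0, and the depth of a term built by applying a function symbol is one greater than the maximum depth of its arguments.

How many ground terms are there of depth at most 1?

52

Let N_k = |{terms of depth ≤ k}|. Then N_0 = 4 and N_k = 4 + N_{k-1}^2 + N_{k-1}^2 + N_{k-1}^2 for k ≥ 1 (one summand per function symbol, arity giving the exponent).
N_0 = 4
N_1 = 4 + 4^2 + 4^2 + 4^2 = 52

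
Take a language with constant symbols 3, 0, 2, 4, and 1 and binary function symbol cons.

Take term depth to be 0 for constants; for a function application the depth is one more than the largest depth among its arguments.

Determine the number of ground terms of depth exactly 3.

818125

Let N_k = |{terms of depth ≤ k}|. Then N_0 = 5 and N_k = 5 + N_{k-1}^2 for k ≥ 1 (one summand per function symbol, arity giving the exponent).
N_0 = 5
N_1 = 5 + 5^2 = 30
N_2 = 5 + 30^2 = 905
N_3 = 5 + 905^2 = 819030
Terms of depth exactly 3: N_3 − N_2 = 819030 − 905 = 818125.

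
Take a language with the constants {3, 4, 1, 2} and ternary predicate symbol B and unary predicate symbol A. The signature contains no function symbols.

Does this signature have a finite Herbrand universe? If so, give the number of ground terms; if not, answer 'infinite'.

There are no function symbols, so every ground term is one of the 4 constants.
The Herbrand universe is {3, 4, 1, 2}, which is finite with 4 elements.

4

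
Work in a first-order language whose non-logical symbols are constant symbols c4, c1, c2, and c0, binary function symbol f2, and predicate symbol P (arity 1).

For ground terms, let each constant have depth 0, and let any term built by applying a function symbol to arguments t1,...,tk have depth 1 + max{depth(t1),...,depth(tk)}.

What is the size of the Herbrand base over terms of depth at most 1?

First count ground terms of depth ≤ 1.
Let N_k count ground terms of depth at most k. Each non-constant term of depth ≤ k is some function symbol applied to depth-≤(k−1) arguments, giving N_k = 4 + N_{k-1}^2.
N_0 = 4
N_1 = 4 + 4^2 = 20
So |H| = 20.
Ground atoms are formed by filling each argument slot of a predicate with a term from H, so an r-ary predicate gives |H|^r atoms:
  P: 20
Total ground atoms: 20.

20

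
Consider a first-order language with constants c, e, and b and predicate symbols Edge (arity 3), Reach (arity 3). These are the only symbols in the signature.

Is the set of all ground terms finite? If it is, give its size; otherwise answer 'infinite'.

3

There are no function symbols, so every ground term is one of the 3 constants.
The Herbrand universe is {c, e, b}, which is finite with 3 elements.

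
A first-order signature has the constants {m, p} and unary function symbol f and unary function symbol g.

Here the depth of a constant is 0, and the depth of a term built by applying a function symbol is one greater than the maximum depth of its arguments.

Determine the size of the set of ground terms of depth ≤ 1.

6

Write N_k for the number of ground terms of depth ≤ k. A term of depth ≤ k is either a constant or a function symbol applied to arguments of depth ≤ k−1, so N_k = 2 + N_{k-1} + N_{k-1}.
N_0 = 2
N_1 = 2 + 2 + 2 = 6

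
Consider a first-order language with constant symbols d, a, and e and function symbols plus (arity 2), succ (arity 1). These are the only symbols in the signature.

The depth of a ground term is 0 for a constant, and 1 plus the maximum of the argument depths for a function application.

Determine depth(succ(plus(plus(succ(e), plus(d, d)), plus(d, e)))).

depth(succ(e)) = 1 + depth(e) = 1 + 0 = 1
depth(plus(d, d)) = 1 + max(0, 0) = 1
depth(plus(succ(e), plus(d, d))) = 1 + max(1, 1) = 2
depth(plus(d, e)) = 1 + max(0, 0) = 1
depth(plus(plus(succ(e), plus(d, d)), plus(d, e))) = 1 + max(2, 1) = 3
depth(succ(plus(plus(succ(e), plus(d, d)), plus(d, e)))) = 1 + depth(plus(plus(succ(e), plus(d, d)), plus(d, e))) = 1 + 3 = 4

4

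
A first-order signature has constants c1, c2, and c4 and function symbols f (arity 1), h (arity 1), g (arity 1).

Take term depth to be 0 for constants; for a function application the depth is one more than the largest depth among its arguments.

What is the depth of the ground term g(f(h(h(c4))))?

depth(h(c4)) = 1 + depth(c4) = 1 + 0 = 1
depth(h(h(c4))) = 1 + depth(h(c4)) = 1 + 1 = 2
depth(f(h(h(c4)))) = 1 + depth(h(h(c4))) = 1 + 2 = 3
depth(g(f(h(h(c4))))) = 1 + depth(f(h(h(c4)))) = 1 + 3 = 4

4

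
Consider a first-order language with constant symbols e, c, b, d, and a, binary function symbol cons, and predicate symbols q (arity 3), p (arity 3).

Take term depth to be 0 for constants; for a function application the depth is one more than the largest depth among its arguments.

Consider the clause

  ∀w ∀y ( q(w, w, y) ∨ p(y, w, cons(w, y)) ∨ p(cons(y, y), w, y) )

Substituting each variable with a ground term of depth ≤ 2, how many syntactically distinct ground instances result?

819025

Ground terms of depth ≤ 2:
  Count level by level. With function symbols cons/2, the terms of depth ≤ k are the 5 constants together with each function applied to depth-≤(k−1) tuples, so N_k = 5 + N_{k-1}^2.
  N_0 = 5
  N_1 = 5 + 5^2 = 30
  N_2 = 5 + 30^2 = 905
So there are 905 ground terms available for substitution.
The body mentions every one of the 2 quantified variables; since ground terms form a free algebra, no two substitutions collapse to the same formula.
Number of ground instances = 905^2 = 819025.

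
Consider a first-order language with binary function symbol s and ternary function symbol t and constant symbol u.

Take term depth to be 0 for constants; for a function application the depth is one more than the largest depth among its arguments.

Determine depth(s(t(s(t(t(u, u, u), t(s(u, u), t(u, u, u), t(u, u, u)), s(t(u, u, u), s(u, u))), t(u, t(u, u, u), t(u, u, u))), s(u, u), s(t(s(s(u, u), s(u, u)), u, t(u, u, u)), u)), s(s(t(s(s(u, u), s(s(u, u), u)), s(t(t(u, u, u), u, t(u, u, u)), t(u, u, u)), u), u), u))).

depth(t(u, u, u)) = 1 + max(0, 0, 0) = 1
depth(s(u, u)) = 1 + max(0, 0) = 1
depth(t(s(u, u), t(u, u, u), t(u, u, u))) = 1 + max(1, 1, 1) = 2
depth(s(t(u, u, u), s(u, u))) = 1 + max(1, 1) = 2
depth(t(t(u, u, u), t(s(u, u), t(u, u, u), t(u, u, u)), s(t(u, u, u), s(u, u)))) = 1 + max(1, 2, 2) = 3
depth(t(u, t(u, u, u), t(u, u, u))) = 1 + max(0, 1, 1) = 2
depth(s(t(t(u, u, u), t(s(u, u), t(u, u, u), t(u, u, u)), s(t(u, u, u), s(u, u))), t(u, t(u, u, u), t(u, u, u)))) = 1 + max(3, 2) = 4
depth(s(s(u, u), s(u, u))) = 1 + max(1, 1) = 2
depth(t(s(s(u, u), s(u, u)), u, t(u, u, u))) = 1 + max(2, 0, 1) = 3
depth(s(t(s(s(u, u), s(u, u)), u, t(u, u, u)), u)) = 1 + max(3, 0) = 4
depth(t(s(t(t(u, u, u), t(s(u, u), t(u, u, u), t(u, u, u)), s(t(u, u, u), s(u, u))), t(u, t(u, u, u), t(u, u, u))), s(u, u), s(t(s(s(u, u), s(u, u)), u, t(u, u, u)), u))) = 1 + max(4, 1, 4) = 5
depth(s(s(u, u), u)) = 1 + max(1, 0) = 2
depth(s(s(u, u), s(s(u, u), u))) = 1 + max(1, 2) = 3
depth(t(t(u, u, u), u, t(u, u, u))) = 1 + max(1, 0, 1) = 2
depth(s(t(t(u, u, u), u, t(u, u, u)), t(u, u, u))) = 1 + max(2, 1) = 3
depth(t(s(s(u, u), s(s(u, u), u)), s(t(t(u, u, u), u, t(u, u, u)), t(u, u, u)), u)) = 1 + max(3, 3, 0) = 4
depth(s(t(s(s(u, u), s(s(u, u), u)), s(t(t(u, u, u), u, t(u, u, u)), t(u, u, u)), u), u)) = 1 + max(4, 0) = 5
depth(s(s(t(s(s(u, u), s(s(u, u), u)), s(t(t(u, u, u), u, t(u, u, u)), t(u, u, u)), u), u), u)) = 1 + max(5, 0) = 6
depth(s(t(s(t(t(u, u, u), t(s(u, u), t(u, u, u), t(u, u, u)), s(t(u, u, u), s(u, u))), t(u, t(u, u, u), t(u, u, u))), s(u, u), s(t(s(s(u, u), s(u, u)), u, t(u, u, u)), u)), s(s(t(s(s(u, u), s(s(u, u), u)), s(t(t(u, u, u), u, t(u, u, u)), t(u, u, u)), u), u), u))) = 1 + max(5, 6) = 7

7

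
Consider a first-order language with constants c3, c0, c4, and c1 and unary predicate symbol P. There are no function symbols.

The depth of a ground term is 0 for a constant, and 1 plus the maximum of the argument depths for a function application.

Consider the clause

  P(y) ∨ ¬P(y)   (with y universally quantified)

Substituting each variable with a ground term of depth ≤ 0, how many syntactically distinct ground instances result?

4

Ground terms of depth ≤ 0:
  With no function symbols every ground term is a constant, so there are exactly 4 ground terms at every depth bound.
  N_0 = 4
  Explicitly: c3, c0, c4, c1.
So there are 4 ground terms available for substitution.
The clause has 1 distinct variable (y), which appears in the body. In the free term algebra distinct substitutions yield syntactically distinct ground instances.
Number of ground instances = 4.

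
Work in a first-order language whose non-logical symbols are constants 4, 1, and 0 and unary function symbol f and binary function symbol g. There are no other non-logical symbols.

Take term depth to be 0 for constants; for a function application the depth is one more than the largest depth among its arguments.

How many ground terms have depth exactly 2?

228

Let N_k count ground terms of depth at most k. Each non-constant term of depth ≤ k is some function symbol applied to depth-≤(k−1) arguments, giving N_k = 3 + N_{k-1} + N_{k-1}^2.
N_0 = 3
N_1 = 3 + 3 + 3^2 = 15
N_2 = 3 + 15 + 15^2 = 243
Terms of depth exactly 2: N_2 − N_1 = 243 − 15 = 228.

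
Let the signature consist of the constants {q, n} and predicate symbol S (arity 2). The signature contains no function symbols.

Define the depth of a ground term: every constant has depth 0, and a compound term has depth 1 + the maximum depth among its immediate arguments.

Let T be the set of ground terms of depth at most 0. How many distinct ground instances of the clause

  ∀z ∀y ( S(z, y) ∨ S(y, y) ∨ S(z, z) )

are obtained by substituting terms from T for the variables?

Ground terms of depth ≤ 0:
  With no function symbols every ground term is a constant, so there are exactly 2 ground terms at every depth bound.
  N_0 = 2
  Explicitly: q, n.
So there are 2 ground terms available for substitution.
There are 2 variables to instantiate (z, y), each occurring in at least one literal, so different choices give different ground instances.
Number of ground instances = 2^2 = 4.

4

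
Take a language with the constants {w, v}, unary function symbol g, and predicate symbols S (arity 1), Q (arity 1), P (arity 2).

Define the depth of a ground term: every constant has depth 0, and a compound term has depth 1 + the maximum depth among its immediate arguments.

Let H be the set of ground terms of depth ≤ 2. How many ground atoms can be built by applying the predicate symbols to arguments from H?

48

First count ground terms of depth ≤ 2.
If N_k denotes the number of depth-≤k ground terms, the 2 constants give N_0 = 2, and each function symbol of arity r contributes N_{k-1}^r new terms at level k: N_k = 2 + N_{k-1}.
N_0 = 2
N_1 = 2 + 2 = 4
N_2 = 2 + 4 = 6
So |H| = 6.
For each predicate symbol, the number of ground atoms is |H| raised to its arity; summing:
  S: 6;  Q: 6;  P: 6^2 = 36
Total ground atoms: 6 + 6 + 36 = 48.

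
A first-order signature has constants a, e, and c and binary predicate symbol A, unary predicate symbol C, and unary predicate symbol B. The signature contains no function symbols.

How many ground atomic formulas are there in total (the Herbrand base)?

With no function symbols, the Herbrand universe is just the 3 constants.
Ground atoms per predicate: A: 3^2 = 9, C: 3, B: 3.
Herbrand base size = 9 + 3 + 3 = 15.

15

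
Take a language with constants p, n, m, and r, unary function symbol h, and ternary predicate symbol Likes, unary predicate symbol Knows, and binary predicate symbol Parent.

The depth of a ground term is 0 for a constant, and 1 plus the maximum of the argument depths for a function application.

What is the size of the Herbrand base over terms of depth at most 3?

First count ground terms of depth ≤ 3.
Count level by level. With function symbols h/1, the terms of depth ≤ k are the 4 constants together with each function applied to depth-≤(k−1) tuples, so N_k = 4 + N_{k-1}.
N_0 = 4
N_1 = 4 + 4 = 8
N_2 = 4 + 8 = 12
N_3 = 4 + 12 = 16
So |H| = 16.
Ground atoms are formed by filling each argument slot of a predicate with a term from H, so an r-ary predicate gives |H|^r atoms:
  Likes: 16^3 = 4096;  Knows: 16;  Parent: 16^2 = 256
Total ground atoms: 4096 + 16 + 256 = 4368.

4368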